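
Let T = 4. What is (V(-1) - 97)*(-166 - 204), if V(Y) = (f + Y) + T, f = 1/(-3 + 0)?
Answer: 104710/3 ≈ 34903.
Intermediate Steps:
f = -1/3 (f = 1/(-3) = -1/3 ≈ -0.33333)
V(Y) = 11/3 + Y (V(Y) = (-1/3 + Y) + 4 = 11/3 + Y)
(V(-1) - 97)*(-166 - 204) = ((11/3 - 1) - 97)*(-166 - 204) = (8/3 - 97)*(-370) = -283/3*(-370) = 104710/3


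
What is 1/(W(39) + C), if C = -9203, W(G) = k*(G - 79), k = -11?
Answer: -1/8763 ≈ -0.00011412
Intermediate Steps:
W(G) = 869 - 11*G (W(G) = -11*(G - 79) = -11*(-79 + G) = 869 - 11*G)
1/(W(39) + C) = 1/((869 - 11*39) - 9203) = 1/((869 - 429) - 9203) = 1/(440 - 9203) = 1/(-8763) = -1/8763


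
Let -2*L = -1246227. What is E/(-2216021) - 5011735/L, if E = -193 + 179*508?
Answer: -22325301404623/2761665202767 ≈ -8.0840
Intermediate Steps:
L = 1246227/2 (L = -½*(-1246227) = 1246227/2 ≈ 6.2311e+5)
E = 90739 (E = -193 + 90932 = 90739)
E/(-2216021) - 5011735/L = 90739/(-2216021) - 5011735/1246227/2 = 90739*(-1/2216021) - 5011735*2/1246227 = -90739/2216021 - 10023470/1246227 = -22325301404623/2761665202767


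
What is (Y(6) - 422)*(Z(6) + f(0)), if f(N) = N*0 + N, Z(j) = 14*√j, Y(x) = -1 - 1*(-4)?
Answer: -5866*√6 ≈ -14369.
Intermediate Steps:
Y(x) = 3 (Y(x) = -1 + 4 = 3)
f(N) = N (f(N) = 0 + N = N)
(Y(6) - 422)*(Z(6) + f(0)) = (3 - 422)*(14*√6 + 0) = -5866*√6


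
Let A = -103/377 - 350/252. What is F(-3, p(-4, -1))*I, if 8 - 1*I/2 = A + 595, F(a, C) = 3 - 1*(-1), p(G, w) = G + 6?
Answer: -15888412/3393 ≈ -4682.7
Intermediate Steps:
p(G, w) = 6 + G
A = -11279/6786 (A = -103*1/377 - 350*1/252 = -103/377 - 25/18 = -11279/6786 ≈ -1.6621)
F(a, C) = 4 (F(a, C) = 3 + 1 = 4)
I = -3972103/3393 (I = 16 - 2*(-11279/6786 + 595) = 16 - 2*4026391/6786 = 16 - 4026391/3393 = -3972103/3393 ≈ -1170.7)
F(-3, p(-4, -1))*I = 4*(-3972103/3393) = -15888412/3393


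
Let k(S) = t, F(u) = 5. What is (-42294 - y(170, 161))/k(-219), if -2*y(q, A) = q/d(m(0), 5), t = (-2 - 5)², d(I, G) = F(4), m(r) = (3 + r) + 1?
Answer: -42277/49 ≈ -862.80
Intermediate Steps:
m(r) = 4 + r
d(I, G) = 5
t = 49 (t = (-7)² = 49)
y(q, A) = -q/10 (y(q, A) = -q/(2*5) = -q/10)
k(S) = 49
(-42294 - y(170, 161))/k(-219) = (-42294 - (-1)*170/10)/49 = (-42294 - 1*(-17))*(1/49) = (-42294 + 17)*(1/49) = -42277*1/49 = -42277/49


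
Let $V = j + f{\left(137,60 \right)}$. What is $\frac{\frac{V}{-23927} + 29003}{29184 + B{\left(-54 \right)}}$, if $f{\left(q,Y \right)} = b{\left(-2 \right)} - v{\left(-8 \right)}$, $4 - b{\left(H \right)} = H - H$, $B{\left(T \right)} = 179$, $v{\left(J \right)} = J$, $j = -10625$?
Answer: $\frac{693965394}{702568501} \approx 0.98775$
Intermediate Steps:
$b{\left(H \right)} = 4$ ($b{\left(H \right)} = 4 - \left(H - H\right) = 4 - 0 = 4 + 0 = 4$)
$f{\left(q,Y \right)} = 12$ ($f{\left(q,Y \right)} = 4 - -8 = 4 + 8 = 12$)
$V = -10613$ ($V = -10625 + 12 = -10613$)
$\frac{\frac{V}{-23927} + 29003}{29184 + B{\left(-54 \right)}} = \frac{- \frac{10613}{-23927} + 29003}{29184 + 179} = \frac{\left(-10613\right) \left(- \frac{1}{23927}\right) + 29003}{29363} = \left(\frac{10613}{23927} + 29003\right) \frac{1}{29363} = \frac{693965394}{23927} \cdot \frac{1}{29363} = \frac{693965394}{702568501}$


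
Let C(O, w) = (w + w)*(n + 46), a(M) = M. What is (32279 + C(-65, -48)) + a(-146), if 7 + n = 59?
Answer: 22725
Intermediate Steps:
n = 52 (n = -7 + 59 = 52)
C(O, w) = 196*w (C(O, w) = (w + w)*(52 + 46) = (2*w)*98 = 196*w)
(32279 + C(-65, -48)) + a(-146) = (32279 + 196*(-48)) - 146 = (32279 - 9408) - 146 = 22871 - 146 = 22725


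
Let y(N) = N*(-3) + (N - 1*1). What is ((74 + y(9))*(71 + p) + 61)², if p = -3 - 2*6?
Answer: 9865881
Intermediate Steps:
p = -15 (p = -3 - 12 = -15)
y(N) = -1 - 2*N (y(N) = -3*N + (N - 1) = -3*N + (-1 + N) = -1 - 2*N)
((74 + y(9))*(71 + p) + 61)² = ((74 + (-1 - 2*9))*(71 - 15) + 61)² = ((74 + (-1 - 18))*56 + 61)² = ((74 - 19)*56 + 61)² = (55*56 + 61)² = (3080 + 61)² = 3141² = 9865881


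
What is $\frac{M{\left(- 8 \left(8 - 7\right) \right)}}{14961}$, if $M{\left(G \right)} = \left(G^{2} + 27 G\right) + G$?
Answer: $- \frac{160}{14961} \approx -0.010694$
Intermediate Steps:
$M{\left(G \right)} = G^{2} + 28 G$
$\frac{M{\left(- 8 \left(8 - 7\right) \right)}}{14961} = \frac{- 8 \left(8 - 7\right) \left(28 - 8 \left(8 - 7\right)\right)}{14961} = \left(-8\right) 1 \left(28 - 8\right) \frac{1}{14961} = - 8 \left(28 - 8\right) \frac{1}{14961} = \left(-8\right) 20 \cdot \frac{1}{14961} = \left(-160\right) \frac{1}{14961} = - \frac{160}{14961}$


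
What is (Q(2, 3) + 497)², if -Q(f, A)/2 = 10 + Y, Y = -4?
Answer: 235225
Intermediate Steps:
Q(f, A) = -12 (Q(f, A) = -2*(10 - 4) = -2*6 = -12)
(Q(2, 3) + 497)² = (-12 + 497)² = 485² = 235225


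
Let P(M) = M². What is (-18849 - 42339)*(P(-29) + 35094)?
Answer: -2198790780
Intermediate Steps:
(-18849 - 42339)*(P(-29) + 35094) = (-18849 - 42339)*((-29)² + 35094) = -61188*(841 + 35094) = -61188*35935 = -2198790780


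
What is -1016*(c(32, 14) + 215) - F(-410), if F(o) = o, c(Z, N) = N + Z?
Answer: -264766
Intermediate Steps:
-1016*(c(32, 14) + 215) - F(-410) = -1016*((14 + 32) + 215) - 1*(-410) = -1016*(46 + 215) + 410 = -1016*261 + 410 = -265176 + 410 = -264766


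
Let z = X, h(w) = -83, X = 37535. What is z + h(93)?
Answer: 37452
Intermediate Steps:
z = 37535
z + h(93) = 37535 - 83 = 37452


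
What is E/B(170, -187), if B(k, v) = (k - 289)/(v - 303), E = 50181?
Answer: 3512670/17 ≈ 2.0663e+5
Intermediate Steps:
B(k, v) = (-289 + k)/(-303 + v)
E/B(170, -187) = 50181/(((-289 + 170)/(-303 - 187))) = 50181/((-119/(-490))) = 50181/((-1/490*(-119))) = 50181/(17/70) = 50181*(70/17) = 3512670/17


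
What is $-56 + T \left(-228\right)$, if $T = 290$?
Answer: $-66176$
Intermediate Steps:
$-56 + T \left(-228\right) = -56 + 290 \left(-228\right) = -56 - 66120 = -66176$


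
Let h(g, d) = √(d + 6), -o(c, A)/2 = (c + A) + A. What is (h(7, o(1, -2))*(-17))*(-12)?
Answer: 408*√3 ≈ 706.68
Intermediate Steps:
o(c, A) = -4*A - 2*c (o(c, A) = -2*((c + A) + A) = -2*((A + c) + A) = -2*(c + 2*A) = -4*A - 2*c)
h(g, d) = √(6 + d)
(h(7, o(1, -2))*(-17))*(-12) = (√(6 + (-4*(-2) - 2*1))*(-17))*(-12) = (√(6 + (8 - 2))*(-17))*(-12) = (√(6 + 6)*(-17))*(-12) = (√12*(-17))*(-12) = ((2*√3)*(-17))*(-12) = -34*√3*(-12) = 408*√3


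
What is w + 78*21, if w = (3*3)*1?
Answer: 1647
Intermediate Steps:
w = 9 (w = 9*1 = 9)
w + 78*21 = 9 + 78*21 = 9 + 1638 = 1647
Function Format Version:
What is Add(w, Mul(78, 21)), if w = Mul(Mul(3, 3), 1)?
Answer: 1647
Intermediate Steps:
w = 9 (w = Mul(9, 1) = 9)
Add(w, Mul(78, 21)) = Add(9, Mul(78, 21)) = Add(9, 1638) = 1647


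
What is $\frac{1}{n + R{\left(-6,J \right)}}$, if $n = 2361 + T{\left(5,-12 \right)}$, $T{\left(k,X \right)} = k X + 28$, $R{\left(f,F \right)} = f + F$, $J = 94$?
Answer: $\frac{1}{2417} \approx 0.00041374$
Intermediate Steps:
$R{\left(f,F \right)} = F + f$
$T{\left(k,X \right)} = 28 + X k$ ($T{\left(k,X \right)} = X k + 28 = 28 + X k$)
$n = 2329$ ($n = 2361 + \left(28 - 60\right) = 2361 - 32 = 2329$)
$\frac{1}{n + R{\left(-6,J \right)}} = \frac{1}{2329 + \left(94 - 6\right)} = \frac{1}{2329 + 88} = \frac{1}{2417}$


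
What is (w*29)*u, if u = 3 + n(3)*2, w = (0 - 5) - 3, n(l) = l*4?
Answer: -6264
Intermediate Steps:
n(l) = 4*l
w = -8 (w = -5 - 3 = -8)
u = 27 (u = 3 + (4*3)*2 = 3 + 12*2 = 3 + 24 = 27)
(w*29)*u = -8*29*27 = -232*27 = -6264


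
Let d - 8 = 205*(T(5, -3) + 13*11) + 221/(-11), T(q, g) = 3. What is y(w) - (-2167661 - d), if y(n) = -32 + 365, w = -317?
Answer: 24177031/11 ≈ 2.1979e+6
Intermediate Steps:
y(n) = 333
d = 329097/11 (d = 8 + (205*(3 + 13*11) + 221/(-11)) = 8 + (205*(3 + 143) + 221*(-1/11)) = 8 + (205*146 - 221/11) = 8 + (29930 - 221/11) = 8 + 329009/11 = 329097/11 ≈ 29918.)
y(w) - (-2167661 - d) = 333 - (-2167661 - 1*329097/11) = 333 - (-2167661 - 329097/11) = 333 - 1*(-24173368/11) = 333 + 24173368/11 = 24177031/11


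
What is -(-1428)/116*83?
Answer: 29631/29 ≈ 1021.8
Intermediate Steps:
-(-1428)/116*83 = -28*(-51/116)*83 = (357/29)*83 = 29631/29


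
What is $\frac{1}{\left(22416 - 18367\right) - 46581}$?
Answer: $- \frac{1}{42532} \approx -2.3512 \cdot 10^{-5}$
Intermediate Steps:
$\frac{1}{\left(22416 - 18367\right) - 46581} = \frac{1}{4049 - 46581} = \frac{1}{-42532} = - \frac{1}{42532}$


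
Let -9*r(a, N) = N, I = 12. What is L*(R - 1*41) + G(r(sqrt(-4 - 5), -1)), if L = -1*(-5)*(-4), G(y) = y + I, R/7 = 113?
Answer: -134891/9 ≈ -14988.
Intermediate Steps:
r(a, N) = -N/9
R = 791 (R = 7*113 = 791)
G(y) = 12 + y (G(y) = y + 12 = 12 + y)
L = -20 (L = 5*(-4) = -20)
L*(R - 1*41) + G(r(sqrt(-4 - 5), -1)) = -20*(791 - 1*41) + (12 - 1/9*(-1)) = -20*(791 - 41) + (12 + 1/9) = -20*750 + 109/9 = -15000 + 109/9 = -134891/9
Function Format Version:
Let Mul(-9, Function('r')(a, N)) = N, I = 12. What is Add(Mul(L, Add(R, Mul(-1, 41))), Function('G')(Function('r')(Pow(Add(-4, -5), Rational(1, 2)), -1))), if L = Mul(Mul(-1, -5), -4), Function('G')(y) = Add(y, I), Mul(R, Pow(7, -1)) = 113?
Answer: Rational(-134891, 9) ≈ -14988.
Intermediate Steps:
Function('r')(a, N) = Mul(Rational(-1, 9), N)
R = 791 (R = Mul(7, 113) = 791)
Function('G')(y) = Add(12, y) (Function('G')(y) = Add(y, 12) = Add(12, y))
L = -20 (L = Mul(5, -4) = -20)
Add(Mul(L, Add(R, Mul(-1, 41))), Function('G')(Function('r')(Pow(Add(-4, -5), Rational(1, 2)), -1))) = Add(Mul(-20, Add(791, Mul(-1, 41))), Add(12, Mul(Rational(-1, 9), -1))) = Add(Mul(-20, Add(791, -41)), Add(12, Rational(1, 9))) = Add(Mul(-20, 750), Rational(109, 9)) = Add(-15000, Rational(109, 9)) = Rational(-134891, 9)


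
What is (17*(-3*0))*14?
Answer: 0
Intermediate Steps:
(17*(-3*0))*14 = (17*0)*14 = 0*14 = 0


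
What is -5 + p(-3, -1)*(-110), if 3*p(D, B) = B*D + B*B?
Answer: -455/3 ≈ -151.67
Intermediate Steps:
p(D, B) = B²/3 + B*D/3 (p(D, B) = (B*D + B*B)/3 = (B*D + B²)/3 = (B² + B*D)/3 = B²/3 + B*D/3)
-5 + p(-3, -1)*(-110) = -5 + ((⅓)*(-1)*(-1 - 3))*(-110) = -5 + ((⅓)*(-1)*(-4))*(-110) = -5 + (4/3)*(-110) = -5 - 440/3 = -455/3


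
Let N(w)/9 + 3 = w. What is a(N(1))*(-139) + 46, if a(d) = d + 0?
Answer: 2548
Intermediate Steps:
N(w) = -27 + 9*w
a(d) = d
a(N(1))*(-139) + 46 = (-27 + 9*1)*(-139) + 46 = (-27 + 9)*(-139) + 46 = -18*(-139) + 46 = 2502 + 46 = 2548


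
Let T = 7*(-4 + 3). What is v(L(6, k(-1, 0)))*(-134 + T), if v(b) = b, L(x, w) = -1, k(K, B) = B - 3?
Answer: 141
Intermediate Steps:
k(K, B) = -3 + B
T = -7 (T = 7*(-1) = -7)
v(L(6, k(-1, 0)))*(-134 + T) = -(-134 - 7) = -1*(-141) = 141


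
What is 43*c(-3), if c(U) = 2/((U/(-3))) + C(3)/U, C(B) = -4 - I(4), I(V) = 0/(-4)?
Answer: 430/3 ≈ 143.33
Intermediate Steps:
I(V) = 0 (I(V) = 0*(-1/4) = 0)
C(B) = -4 (C(B) = -4 - 1*0 = -4 + 0 = -4)
c(U) = -10/U (c(U) = 2/((U/(-3))) - 4/U = 2/((U*(-1/3))) - 4/U = 2/((-U/3)) - 4/U = 2*(-3/U) - 4/U = -6/U - 4/U = -10/U)
43*c(-3) = 43*(-10/(-3)) = 43*(-10*(-1/3)) = 43*(10/3) = 430/3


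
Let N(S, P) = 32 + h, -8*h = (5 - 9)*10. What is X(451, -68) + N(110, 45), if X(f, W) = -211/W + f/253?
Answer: 65509/1564 ≈ 41.886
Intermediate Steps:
X(f, W) = -211/W + f/253 (X(f, W) = -211/W + f*(1/253) = -211/W + f/253)
h = 5 (h = -(5 - 9)*10/8 = -(-1)*10/2 = -⅛*(-40) = 5)
N(S, P) = 37 (N(S, P) = 32 + 5 = 37)
X(451, -68) + N(110, 45) = (-211/(-68) + (1/253)*451) + 37 = (-211*(-1/68) + 41/23) + 37 = (211/68 + 41/23) + 37 = 7641/1564 + 37 = 65509/1564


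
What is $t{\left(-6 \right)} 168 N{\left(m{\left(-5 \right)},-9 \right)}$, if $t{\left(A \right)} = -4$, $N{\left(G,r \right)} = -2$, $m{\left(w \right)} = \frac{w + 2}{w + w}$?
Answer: $1344$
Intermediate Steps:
$m{\left(w \right)} = \frac{2 + w}{2 w}$
$t{\left(-6 \right)} 168 N{\left(m{\left(-5 \right)},-9 \right)} = \left(-4\right) 168 \left(-2\right) = \left(-672\right) \left(-2\right) = 1344$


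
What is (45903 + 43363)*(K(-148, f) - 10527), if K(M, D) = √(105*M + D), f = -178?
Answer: -939703182 + 89266*I*√15718 ≈ -9.397e+8 + 1.1191e+7*I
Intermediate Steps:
K(M, D) = √(D + 105*M)
(45903 + 43363)*(K(-148, f) - 10527) = (45903 + 43363)*(√(-178 + 105*(-148)) - 10527) = 89266*(√(-178 - 15540) - 10527) = 89266*(√(-15718) - 10527) = 89266*(I*√15718 - 10527) = 89266*(-10527 + I*√15718) = -939703182 + 89266*I*√15718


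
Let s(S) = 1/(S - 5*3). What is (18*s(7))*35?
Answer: -315/4 ≈ -78.750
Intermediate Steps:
s(S) = 1/(-15 + S) (s(S) = 1/(S - 15) = 1/(-15 + S))
(18*s(7))*35 = (18/(-15 + 7))*35 = (18/(-8))*35 = (18*(-1/8))*35 = -9/4*35 = -315/4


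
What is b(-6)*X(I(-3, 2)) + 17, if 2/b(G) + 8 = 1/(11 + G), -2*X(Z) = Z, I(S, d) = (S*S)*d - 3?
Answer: 246/13 ≈ 18.923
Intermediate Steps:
I(S, d) = -3 + d*S² (I(S, d) = S²*d - 3 = d*S² - 3 = -3 + d*S²)
X(Z) = -Z/2
b(G) = 2/(-8 + 1/(11 + G))
b(-6)*X(I(-3, 2)) + 17 = (2*(-11 - 1*(-6))/(87 + 8*(-6)))*(-(-3 + 2*(-3)²)/2) + 17 = (2*(-11 + 6)/(87 - 48))*(-(-3 + 2*9)/2) + 17 = (2*(-5)/39)*(-(-3 + 18)/2) + 17 = (2*(1/39)*(-5))*(-½*15) + 17 = -10/39*(-15/2) + 17 = 25/13 + 17 = 246/13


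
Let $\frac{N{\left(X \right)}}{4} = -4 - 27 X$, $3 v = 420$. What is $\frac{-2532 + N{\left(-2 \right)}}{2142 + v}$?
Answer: $- \frac{1166}{1141} \approx -1.0219$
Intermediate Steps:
$v = 140$ ($v = \frac{1}{3} \cdot 420 = 140$)
$N{\left(X \right)} = -16 - 108 X$ ($N{\left(X \right)} = 4 \left(-4 - 27 X\right) = -16 - 108 X$)
$\frac{-2532 + N{\left(-2 \right)}}{2142 + v} = \frac{-2532 - -200}{2142 + 140} = \frac{-2532 + \left(-16 + 216\right)}{2282} = \left(-2532 + 200\right) \frac{1}{2282} = \left(-2332\right) \frac{1}{2282} = - \frac{1166}{1141}$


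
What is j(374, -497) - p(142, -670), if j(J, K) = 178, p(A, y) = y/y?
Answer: 177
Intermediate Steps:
p(A, y) = 1
j(374, -497) - p(142, -670) = 178 - 1*1 = 178 - 1 = 177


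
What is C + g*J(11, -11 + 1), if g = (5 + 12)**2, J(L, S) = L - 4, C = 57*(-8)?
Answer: 1567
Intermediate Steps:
C = -456
J(L, S) = -4 + L
g = 289 (g = 17**2 = 289)
C + g*J(11, -11 + 1) = -456 + 289*(-4 + 11) = -456 + 289*7 = -456 + 2023 = 1567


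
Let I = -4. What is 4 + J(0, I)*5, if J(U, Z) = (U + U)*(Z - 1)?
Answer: 4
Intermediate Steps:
J(U, Z) = 2*U*(-1 + Z) (J(U, Z) = (2*U)*(-1 + Z) = 2*U*(-1 + Z))
4 + J(0, I)*5 = 4 + (2*0*(-1 - 4))*5 = 4 + (2*0*(-5))*5 = 4 + 0*5 = 4 + 0 = 4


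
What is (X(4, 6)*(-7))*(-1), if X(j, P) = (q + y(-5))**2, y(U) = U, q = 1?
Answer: 112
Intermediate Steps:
X(j, P) = 16 (X(j, P) = (1 - 5)**2 = (-4)**2 = 16)
(X(4, 6)*(-7))*(-1) = (16*(-7))*(-1) = -112*(-1) = 112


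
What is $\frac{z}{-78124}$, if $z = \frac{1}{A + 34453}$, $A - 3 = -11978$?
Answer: $- \frac{1}{1756071272} \approx -5.6945 \cdot 10^{-10}$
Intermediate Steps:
$A = -11975$ ($A = 3 - 11978 = -11975$)
$z = \frac{1}{22478}$ ($z = \frac{1}{-11975 + 34453} = \frac{1}{22478} \approx 4.4488 \cdot 10^{-5}$)
$\frac{z}{-78124} = \frac{1}{22478 \left(-78124\right)} = \frac{1}{22478} \left(- \frac{1}{78124}\right) = - \frac{1}{1756071272}$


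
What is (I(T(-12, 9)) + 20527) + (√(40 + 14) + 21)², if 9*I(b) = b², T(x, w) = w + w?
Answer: 21058 + 126*√6 ≈ 21367.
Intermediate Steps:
T(x, w) = 2*w
I(b) = b²/9
(I(T(-12, 9)) + 20527) + (√(40 + 14) + 21)² = ((2*9)²/9 + 20527) + (√(40 + 14) + 21)² = ((⅑)*18² + 20527) + (√54 + 21)² = ((⅑)*324 + 20527) + (3*√6 + 21)² = (36 + 20527) + (21 + 3*√6)² = 20563 + (21 + 3*√6)²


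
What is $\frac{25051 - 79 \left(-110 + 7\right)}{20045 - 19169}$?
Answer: $\frac{8297}{219} \approx 37.886$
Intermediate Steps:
$\frac{25051 - 79 \left(-110 + 7\right)}{20045 - 19169} = \frac{25051 - -8137}{20045 - 19169} = \frac{25051 + 8137}{20045 - 19169} = \frac{33188}{876} = 33188 \cdot \frac{1}{876} = \frac{8297}{219}$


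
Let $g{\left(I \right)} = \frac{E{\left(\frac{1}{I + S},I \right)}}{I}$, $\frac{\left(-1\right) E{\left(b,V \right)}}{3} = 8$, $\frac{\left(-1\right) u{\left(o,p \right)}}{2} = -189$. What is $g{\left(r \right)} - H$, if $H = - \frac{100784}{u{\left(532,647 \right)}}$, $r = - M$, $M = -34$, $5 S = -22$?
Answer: $\frac{854396}{3213} \approx 265.92$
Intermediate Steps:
$S = - \frac{22}{5}$ ($S = \frac{1}{5} \left(-22\right) = - \frac{22}{5} \approx -4.4$)
$u{\left(o,p \right)} = 378$ ($u{\left(o,p \right)} = \left(-2\right) \left(-189\right) = 378$)
$E{\left(b,V \right)} = -24$ ($E{\left(b,V \right)} = \left(-3\right) 8 = -24$)
$r = 34$ ($r = \left(-1\right) \left(-34\right) = 34$)
$H = - \frac{50392}{189}$ ($H = - \frac{100784}{378} = \left(-100784\right) \frac{1}{378} = - \frac{50392}{189} \approx -266.62$)
$g{\left(I \right)} = - \frac{24}{I}$
$g{\left(r \right)} - H = - \frac{24}{34} - - \frac{50392}{189} = \left(-24\right) \frac{1}{34} + \frac{50392}{189} = - \frac{12}{17} + \frac{50392}{189} = \frac{854396}{3213}$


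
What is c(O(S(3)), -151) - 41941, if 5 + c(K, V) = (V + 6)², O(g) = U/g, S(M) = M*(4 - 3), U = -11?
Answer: -20921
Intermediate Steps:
S(M) = M (S(M) = M*1 = M)
O(g) = -11/g
c(K, V) = -5 + (6 + V)² (c(K, V) = -5 + (V + 6)² = -5 + (6 + V)²)
c(O(S(3)), -151) - 41941 = (-5 + (6 - 151)²) - 41941 = (-5 + (-145)²) - 41941 = (-5 + 21025) - 41941 = 21020 - 41941 = -20921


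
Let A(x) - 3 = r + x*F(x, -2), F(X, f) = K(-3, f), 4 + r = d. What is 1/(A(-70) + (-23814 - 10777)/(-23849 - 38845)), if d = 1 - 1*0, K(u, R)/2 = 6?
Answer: -62694/52628369 ≈ -0.0011913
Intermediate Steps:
K(u, R) = 12 (K(u, R) = 2*6 = 12)
d = 1 (d = 1 + 0 = 1)
r = -3 (r = -4 + 1 = -3)
F(X, f) = 12
A(x) = 12*x (A(x) = 3 + (-3 + x*12) = 3 + (-3 + 12*x) = 12*x)
1/(A(-70) + (-23814 - 10777)/(-23849 - 38845)) = 1/(12*(-70) + (-23814 - 10777)/(-23849 - 38845)) = 1/(-840 - 34591/(-62694)) = 1/(-840 - 34591*(-1/62694)) = 1/(-840 + 34591/62694) = 1/(-52628369/62694) = -62694/52628369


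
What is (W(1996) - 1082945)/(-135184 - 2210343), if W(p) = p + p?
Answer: 1078953/2345527 ≈ 0.46000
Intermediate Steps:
W(p) = 2*p
(W(1996) - 1082945)/(-135184 - 2210343) = (2*1996 - 1082945)/(-135184 - 2210343) = (3992 - 1082945)/(-2345527) = -1078953*(-1/2345527) = 1078953/2345527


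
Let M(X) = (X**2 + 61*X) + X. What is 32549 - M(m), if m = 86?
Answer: 19821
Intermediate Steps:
M(X) = X**2 + 62*X
32549 - M(m) = 32549 - 86*(62 + 86) = 32549 - 86*148 = 32549 - 1*12728 = 32549 - 12728 = 19821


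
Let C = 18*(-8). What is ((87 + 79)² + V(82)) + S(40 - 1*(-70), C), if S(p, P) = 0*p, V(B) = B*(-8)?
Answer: 26900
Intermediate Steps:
C = -144
V(B) = -8*B
S(p, P) = 0
((87 + 79)² + V(82)) + S(40 - 1*(-70), C) = ((87 + 79)² - 8*82) + 0 = (166² - 656) + 0 = (27556 - 656) + 0 = 26900 + 0 = 26900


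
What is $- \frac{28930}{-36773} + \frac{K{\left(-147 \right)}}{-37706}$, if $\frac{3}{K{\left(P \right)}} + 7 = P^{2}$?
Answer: $\frac{2142200771531}{2722957115116} \approx 0.78672$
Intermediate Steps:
$K{\left(P \right)} = \frac{3}{-7 + P^{2}}$
$- \frac{28930}{-36773} + \frac{K{\left(-147 \right)}}{-37706} = - \frac{28930}{-36773} + \frac{3 \frac{1}{-7 + \left(-147\right)^{2}}}{-37706} = \left(-28930\right) \left(- \frac{1}{36773}\right) + \frac{3}{-7 + 21609} \left(- \frac{1}{37706}\right) = \frac{2630}{3343} + \frac{3}{21602} \left(- \frac{1}{37706}\right) = \frac{2630}{3343} - \frac{3}{814525012} = \frac{2142200771531}{2722957115116}$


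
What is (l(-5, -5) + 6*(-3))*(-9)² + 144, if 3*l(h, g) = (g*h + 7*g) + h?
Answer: -1719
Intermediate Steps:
l(h, g) = h/3 + 7*g/3 + g*h/3 (l(h, g) = ((g*h + 7*g) + h)/3 = ((7*g + g*h) + h)/3 = (h + 7*g + g*h)/3 = h/3 + 7*g/3 + g*h/3)
(l(-5, -5) + 6*(-3))*(-9)² + 144 = (((⅓)*(-5) + (7/3)*(-5) + (⅓)*(-5)*(-5)) + 6*(-3))*(-9)² + 144 = ((-5/3 - 35/3 + 25/3) - 18)*81 + 144 = (-5 - 18)*81 + 144 = -23*81 + 144 = -1863 + 144 = -1719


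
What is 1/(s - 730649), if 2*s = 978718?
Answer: -1/241290 ≈ -4.1444e-6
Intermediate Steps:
s = 489359 (s = (½)*978718 = 489359)
1/(s - 730649) = 1/(489359 - 730649) = 1/(-241290) = -1/241290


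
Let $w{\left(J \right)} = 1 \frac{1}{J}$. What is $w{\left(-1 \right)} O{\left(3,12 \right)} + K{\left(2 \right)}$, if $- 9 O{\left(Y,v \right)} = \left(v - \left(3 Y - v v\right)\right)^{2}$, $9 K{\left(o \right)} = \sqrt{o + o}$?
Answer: $\frac{21611}{9} \approx 2401.2$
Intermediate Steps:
$w{\left(J \right)} = \frac{1}{J}$
$K{\left(o \right)} = \frac{\sqrt{2} \sqrt{o}}{9}$ ($K{\left(o \right)} = \frac{\sqrt{o + o}}{9} = \frac{\sqrt{2 o}}{9} = \frac{\sqrt{2} \sqrt{o}}{9}$)
$O{\left(Y,v \right)} = - \frac{\left(v + v^{2} - 3 Y\right)^{2}}{9}$ ($O{\left(Y,v \right)} = - \frac{\left(v - \left(3 Y - v v\right)\right)^{2}}{9} = - \frac{\left(v - \left(- v^{2} + 3 Y\right)\right)^{2}}{9} = - \frac{\left(v + v^{2} - 3 Y\right)^{2}}{9}$)
$w{\left(-1 \right)} O{\left(3,12 \right)} + K{\left(2 \right)} = \frac{\left(- \frac{1}{9}\right) \left(12 + 12^{2} - 9\right)^{2}}{-1} + \frac{\sqrt{2} \sqrt{2}}{9} = - \frac{\left(-1\right) \left(12 + 144 - 9\right)^{2}}{9} + \frac{2}{9} = - \frac{\left(-1\right) 147^{2}}{9} + \frac{2}{9} = - \frac{\left(-1\right) 21609}{9} + \frac{2}{9} = \left(-1\right) \left(-2401\right) + \frac{2}{9} = 2401 + \frac{2}{9} = \frac{21611}{9}$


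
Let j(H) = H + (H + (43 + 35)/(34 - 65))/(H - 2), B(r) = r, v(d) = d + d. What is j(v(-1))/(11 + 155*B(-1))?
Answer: 3/496 ≈ 0.0060484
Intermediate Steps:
v(d) = 2*d
j(H) = H + (-78/31 + H)/(-2 + H) (j(H) = H + (H + 78/(-31))/(-2 + H) = H + (H + 78*(-1/31))/(-2 + H) = H + (H - 78/31)/(-2 + H) = H + (-78/31 + H)/(-2 + H))
j(v(-1))/(11 + 155*B(-1)) = ((-78/31 + (2*(-1))² - 2*(-1))/(-2 + 2*(-1)))/(11 + 155*(-1)) = ((-78/31 + (-2)² - 1*(-2))/(-2 - 2))/(11 - 155) = ((-78/31 + 4 + 2)/(-4))/(-144) = -¼*108/31*(-1/144) = -27/31*(-1/144) = 3/496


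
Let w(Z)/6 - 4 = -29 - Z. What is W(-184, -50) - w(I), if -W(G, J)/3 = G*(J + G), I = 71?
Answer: -128592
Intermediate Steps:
w(Z) = -150 - 6*Z (w(Z) = 24 + 6*(-29 - Z) = 24 + (-174 - 6*Z) = -150 - 6*Z)
W(G, J) = -3*G*(G + J) (W(G, J) = -3*G*(J + G) = -3*G*(G + J))
W(-184, -50) - w(I) = -3*(-184)*(-184 - 50) - (-150 - 6*71) = -3*(-184)*(-234) - (-150 - 426) = -129168 - 1*(-576) = -129168 + 576 = -128592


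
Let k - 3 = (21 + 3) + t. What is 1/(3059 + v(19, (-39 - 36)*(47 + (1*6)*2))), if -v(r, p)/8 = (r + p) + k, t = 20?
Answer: 1/37931 ≈ 2.6364e-5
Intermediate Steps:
k = 47 (k = 3 + ((21 + 3) + 20) = 3 + (24 + 20) = 3 + 44 = 47)
v(r, p) = -376 - 8*p - 8*r (v(r, p) = -8*((r + p) + 47) = -8*((p + r) + 47) = -8*(47 + p + r) = -376 - 8*p - 8*r)
1/(3059 + v(19, (-39 - 36)*(47 + (1*6)*2))) = 1/(3059 + (-376 - 8*(-39 - 36)*(47 + (1*6)*2) - 8*19)) = 1/(3059 + (-376 - (-600)*(47 + 6*2) - 152)) = 1/(3059 + (-376 - (-600)*(47 + 12) - 152)) = 1/(3059 + (-376 - (-600)*59 - 152)) = 1/(3059 + (-376 - 8*(-4425) - 152)) = 1/(3059 + (-376 + 35400 - 152)) = 1/(3059 + 34872) = 1/37931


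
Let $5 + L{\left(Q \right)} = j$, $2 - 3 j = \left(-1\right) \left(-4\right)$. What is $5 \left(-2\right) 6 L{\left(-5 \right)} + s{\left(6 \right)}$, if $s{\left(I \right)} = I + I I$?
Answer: $382$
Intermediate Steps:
$s{\left(I \right)} = I + I^{2}$
$j = - \frac{2}{3}$ ($j = \frac{2}{3} - \frac{\left(-1\right) \left(-4\right)}{3} = \frac{2}{3} - \frac{4}{3} = - \frac{2}{3} \approx -0.66667$)
$L{\left(Q \right)} = - \frac{17}{3}$ ($L{\left(Q \right)} = -5 - \frac{2}{3} = - \frac{17}{3}$)
$5 \left(-2\right) 6 L{\left(-5 \right)} + s{\left(6 \right)} = 5 \left(-2\right) 6 \left(- \frac{17}{3}\right) + 6 \left(1 + 6\right) = \left(-10\right) 6 \left(- \frac{17}{3}\right) + 6 \cdot 7 = \left(-60\right) \left(- \frac{17}{3}\right) + 42 = 340 + 42 = 382$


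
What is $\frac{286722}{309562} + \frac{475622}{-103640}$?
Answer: $- \frac{29379657371}{8020751420} \approx -3.663$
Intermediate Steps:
$\frac{286722}{309562} + \frac{475622}{-103640} = 286722 \cdot \frac{1}{309562} + 475622 \left(- \frac{1}{103640}\right) = \frac{143361}{154781} - \frac{237811}{51820} = - \frac{29379657371}{8020751420}$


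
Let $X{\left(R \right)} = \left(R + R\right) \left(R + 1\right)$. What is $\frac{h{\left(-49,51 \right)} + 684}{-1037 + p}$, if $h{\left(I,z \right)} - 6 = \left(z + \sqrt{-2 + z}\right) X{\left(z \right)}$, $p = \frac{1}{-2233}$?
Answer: $- \frac{114747171}{385937} \approx -297.32$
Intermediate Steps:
$p = - \frac{1}{2233} \approx -0.00044783$
$X{\left(R \right)} = 2 R \left(1 + R\right)$
$h{\left(I,z \right)} = 6 + 2 z \left(1 + z\right) \left(z + \sqrt{-2 + z}\right)$ ($h{\left(I,z \right)} = 6 + \left(z + \sqrt{-2 + z}\right) 2 z \left(1 + z\right) = 6 + 2 z \left(1 + z\right) \left(z + \sqrt{-2 + z}\right)$)
$\frac{h{\left(-49,51 \right)} + 684}{-1037 + p} = \frac{\left(6 + 2 \cdot 51^{2} \left(1 + 51\right) + 2 \cdot 51 \sqrt{-2 + 51} \left(1 + 51\right)\right) + 684}{-1037 - \frac{1}{2233}} = \frac{\left(6 + 2 \cdot 2601 \cdot 52 + 2 \cdot 51 \sqrt{49} \cdot 52\right) + 684}{- \frac{2315622}{2233}} = \left(\left(6 + 270504 + 2 \cdot 51 \cdot 7 \cdot 52\right) + 684\right) \left(- \frac{2233}{2315622}\right) = \left(\left(6 + 270504 + 37128\right) + 684\right) \left(- \frac{2233}{2315622}\right) = \left(307638 + 684\right) \left(- \frac{2233}{2315622}\right) = 308322 \left(- \frac{2233}{2315622}\right) = - \frac{114747171}{385937}$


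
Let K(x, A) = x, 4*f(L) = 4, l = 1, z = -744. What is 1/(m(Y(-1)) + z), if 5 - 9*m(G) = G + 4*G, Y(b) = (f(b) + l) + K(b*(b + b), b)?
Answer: -3/2237 ≈ -0.0013411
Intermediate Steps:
f(L) = 1 (f(L) = (¼)*4 = 1)
Y(b) = 2 + 2*b² (Y(b) = (1 + 1) + b*(b + b) = 2 + b*(2*b) = 2 + 2*b²)
m(G) = 5/9 - 5*G/9 (m(G) = 5/9 - (G + 4*G)/9 = 5/9 - 5*G/9)
1/(m(Y(-1)) + z) = 1/((5/9 - 5*(2 + 2*(-1)²)/9) - 744) = 1/((5/9 - 5*(2 + 2*1)/9) - 744) = 1/((5/9 - 5*(2 + 2)/9) - 744) = 1/((5/9 - 5/9*4) - 744) = 1/((5/9 - 20/9) - 744) = 1/(-5/3 - 744) = 1/(-2237/3) = -3/2237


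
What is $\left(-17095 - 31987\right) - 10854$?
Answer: $-59936$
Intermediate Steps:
$\left(-17095 - 31987\right) - 10854 = -49082 - 10854 = -59936$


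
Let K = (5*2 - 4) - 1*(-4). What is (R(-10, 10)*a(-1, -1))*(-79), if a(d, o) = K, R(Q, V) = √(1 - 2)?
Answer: -790*I ≈ -790.0*I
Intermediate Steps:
R(Q, V) = I (R(Q, V) = √(-1) = I)
K = 10 (K = (10 - 4) + 4 = 6 + 4 = 10)
a(d, o) = 10
(R(-10, 10)*a(-1, -1))*(-79) = (I*10)*(-79) = (10*I)*(-79) = -790*I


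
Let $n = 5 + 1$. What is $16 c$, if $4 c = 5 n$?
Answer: $120$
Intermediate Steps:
$n = 6$
$c = \frac{15}{2}$ ($c = \frac{5 \cdot 6}{4} = \frac{1}{4} \cdot 30 = \frac{15}{2} \approx 7.5$)
$16 c = 16 \cdot \frac{15}{2} = 120$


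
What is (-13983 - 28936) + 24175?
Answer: -18744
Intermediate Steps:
(-13983 - 28936) + 24175 = -42919 + 24175 = -18744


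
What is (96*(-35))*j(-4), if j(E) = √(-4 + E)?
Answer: -6720*I*√2 ≈ -9503.5*I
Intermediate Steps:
(96*(-35))*j(-4) = (96*(-35))*√(-4 - 4) = -6720*I*√2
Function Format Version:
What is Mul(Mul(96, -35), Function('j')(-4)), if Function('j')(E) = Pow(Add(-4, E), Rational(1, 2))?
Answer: Mul(-6720, I, Pow(2, Rational(1, 2))) ≈ Mul(-9503.5, I)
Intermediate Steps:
Mul(Mul(96, -35), Function('j')(-4)) = Mul(Mul(96, -35), Pow(Add(-4, -4), Rational(1, 2))) = Mul(-3360, Pow(-8, Rational(1, 2))) = Mul(-3360, Mul(2, I, Pow(2, Rational(1, 2)))) = Mul(-6720, I, Pow(2, Rational(1, 2)))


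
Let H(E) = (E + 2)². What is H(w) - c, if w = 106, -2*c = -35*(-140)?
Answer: 14114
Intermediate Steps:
c = -2450 (c = -(-35)*(-140)/2 = -½*4900 = -2450)
H(E) = (2 + E)²
H(w) - c = (2 + 106)² - 1*(-2450) = 108² + 2450 = 11664 + 2450 = 14114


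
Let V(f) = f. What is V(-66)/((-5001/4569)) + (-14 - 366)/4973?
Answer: 499242554/8289991 ≈ 60.222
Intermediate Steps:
V(-66)/((-5001/4569)) + (-14 - 366)/4973 = -66/((-5001/4569)) + (-14 - 366)/4973 = -66/((-5001*1/4569)) - 380*1/4973 = -66/(-1667/1523) - 380/4973 = -66*(-1523/1667) - 380/4973 = 100518/1667 - 380/4973 = 499242554/8289991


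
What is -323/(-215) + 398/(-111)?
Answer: -49717/23865 ≈ -2.0833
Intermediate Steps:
-323/(-215) + 398/(-111) = -323*(-1/215) + 398*(-1/111) = 323/215 - 398/111 = -49717/23865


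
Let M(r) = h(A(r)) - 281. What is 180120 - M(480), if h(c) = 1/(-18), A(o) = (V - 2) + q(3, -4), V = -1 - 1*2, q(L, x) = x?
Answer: 3247219/18 ≈ 1.8040e+5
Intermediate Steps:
V = -3 (V = -1 - 2 = -3)
A(o) = -9 (A(o) = (-3 - 2) - 4 = -5 - 4 = -9)
h(c) = -1/18
M(r) = -5059/18 (M(r) = -1/18 - 281 = -5059/18)
180120 - M(480) = 180120 - 1*(-5059/18) = 180120 + 5059/18 = 3247219/18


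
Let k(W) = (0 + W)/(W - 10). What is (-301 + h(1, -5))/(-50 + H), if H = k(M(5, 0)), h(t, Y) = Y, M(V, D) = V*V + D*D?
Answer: 918/145 ≈ 6.3310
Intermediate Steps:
M(V, D) = D² + V² (M(V, D) = V² + D² = D² + V²)
k(W) = W/(-10 + W)
H = 5/3 (H = (0² + 5²)/(-10 + (0² + 5²)) = (0 + 25)/(-10 + (0 + 25)) = 25/(-10 + 25) = 25/15 = 25*(1/15) = 5/3 ≈ 1.6667)
(-301 + h(1, -5))/(-50 + H) = (-301 - 5)/(-50 + 5/3) = -306/(-145/3) = -306*(-3/145) = 918/145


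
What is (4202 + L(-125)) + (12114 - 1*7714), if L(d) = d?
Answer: 8477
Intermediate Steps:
(4202 + L(-125)) + (12114 - 1*7714) = (4202 - 125) + (12114 - 1*7714) = 4077 + (12114 - 7714) = 4077 + 4400 = 8477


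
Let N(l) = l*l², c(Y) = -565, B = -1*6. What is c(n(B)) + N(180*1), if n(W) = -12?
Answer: 5831435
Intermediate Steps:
B = -6
N(l) = l³
c(n(B)) + N(180*1) = -565 + (180*1)³ = -565 + 180³ = -565 + 5832000 = 5831435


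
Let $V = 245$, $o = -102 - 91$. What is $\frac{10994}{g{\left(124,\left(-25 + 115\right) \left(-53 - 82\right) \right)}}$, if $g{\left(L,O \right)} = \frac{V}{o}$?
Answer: $- \frac{2121842}{245} \approx -8660.6$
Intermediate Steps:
$o = -193$
$g{\left(L,O \right)} = - \frac{245}{193}$ ($g{\left(L,O \right)} = \frac{245}{-193} = 245 \left(- \frac{1}{193}\right) = - \frac{245}{193}$)
$\frac{10994}{g{\left(124,\left(-25 + 115\right) \left(-53 - 82\right) \right)}} = \frac{10994}{- \frac{245}{193}} = 10994 \left(- \frac{193}{245}\right) = - \frac{2121842}{245}$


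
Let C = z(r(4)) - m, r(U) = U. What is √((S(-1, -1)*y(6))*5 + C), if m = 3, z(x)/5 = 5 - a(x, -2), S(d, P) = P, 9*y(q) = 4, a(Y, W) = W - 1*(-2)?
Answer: √178/3 ≈ 4.4472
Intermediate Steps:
a(Y, W) = 2 + W (a(Y, W) = W + 2 = 2 + W)
y(q) = 4/9 (y(q) = (⅑)*4 = 4/9)
z(x) = 25 (z(x) = 5*(5 - (2 - 2)) = 5*(5 - 1*0) = 5*(5 + 0) = 5*5 = 25)
C = 22 (C = 25 - 1*3 = 25 - 3 = 22)
√((S(-1, -1)*y(6))*5 + C) = √(-1*4/9*5 + 22) = √(-4/9*5 + 22) = √(-20/9 + 22) = √(178/9) = √178/3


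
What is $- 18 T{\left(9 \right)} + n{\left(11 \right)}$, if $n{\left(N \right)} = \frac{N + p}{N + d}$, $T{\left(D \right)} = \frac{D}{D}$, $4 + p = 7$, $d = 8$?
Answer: $- \frac{328}{19} \approx -17.263$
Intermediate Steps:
$p = 3$ ($p = -4 + 7 = 3$)
$T{\left(D \right)} = 1$
$n{\left(N \right)} = \frac{3 + N}{8 + N}$ ($n{\left(N \right)} = \frac{N + 3}{N + 8} = \frac{3 + N}{8 + N}$)
$- 18 T{\left(9 \right)} + n{\left(11 \right)} = \left(-18\right) 1 + \frac{3 + 11}{8 + 11} = -18 + \frac{1}{19} \cdot 14 = -18 + \frac{14}{19} = - \frac{328}{19}$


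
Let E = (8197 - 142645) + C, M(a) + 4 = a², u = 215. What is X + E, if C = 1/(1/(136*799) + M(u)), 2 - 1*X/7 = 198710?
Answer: -7661431199749316/5022558745 ≈ -1.5254e+6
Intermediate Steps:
X = -1390956 (X = 14 - 7*198710 = 14 - 1390970 = -1390956)
M(a) = -4 + a²
C = 108664/5022558745 (C = 1/(1/(136*799) + (-4 + 215²)) = 1/(1/108664 + (-4 + 46225)) = 1/(1/108664 + 46221) = 1/(5022558745/108664) = 108664/5022558745 ≈ 2.1635e-5)
E = -675272978039096/5022558745 (E = (8197 - 142645) + 108664/5022558745 = -134448 + 108664/5022558745 = -675272978039096/5022558745 ≈ -1.3445e+5)
X + E = -1390956 - 675272978039096/5022558745 = -7661431199749316/5022558745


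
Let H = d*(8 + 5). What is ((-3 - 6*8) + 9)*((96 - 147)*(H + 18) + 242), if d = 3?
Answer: 111930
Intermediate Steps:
H = 39 (H = 3*(8 + 5) = 3*13 = 39)
((-3 - 6*8) + 9)*((96 - 147)*(H + 18) + 242) = ((-3 - 6*8) + 9)*((96 - 147)*(39 + 18) + 242) = ((-3 - 48) + 9)*(-51*57 + 242) = (-51 + 9)*(-2907 + 242) = -42*(-2665) = 111930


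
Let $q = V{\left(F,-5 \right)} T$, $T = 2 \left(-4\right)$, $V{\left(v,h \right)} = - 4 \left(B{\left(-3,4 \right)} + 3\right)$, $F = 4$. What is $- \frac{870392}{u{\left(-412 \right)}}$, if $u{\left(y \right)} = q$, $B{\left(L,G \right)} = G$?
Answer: $- \frac{108799}{28} \approx -3885.7$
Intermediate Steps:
$V{\left(v,h \right)} = -28$ ($V{\left(v,h \right)} = - 4 \left(4 + 3\right) = \left(-4\right) 7 = -28$)
$T = -8$
$q = 224$ ($q = \left(-28\right) \left(-8\right) = 224$)
$u{\left(y \right)} = 224$
$- \frac{870392}{u{\left(-412 \right)}} = - \frac{870392}{224} = \left(-870392\right) \frac{1}{224} = - \frac{108799}{28}$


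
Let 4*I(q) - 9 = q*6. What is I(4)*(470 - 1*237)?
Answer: 7689/4 ≈ 1922.3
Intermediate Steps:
I(q) = 9/4 + 3*q/2 (I(q) = 9/4 + (q*6)/4 = 9/4 + (6*q)/4 = 9/4 + 3*q/2)
I(4)*(470 - 1*237) = (9/4 + (3/2)*4)*(470 - 1*237) = (9/4 + 6)*(470 - 237) = (33/4)*233 = 7689/4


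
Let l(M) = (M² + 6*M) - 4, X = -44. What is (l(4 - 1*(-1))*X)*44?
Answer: -98736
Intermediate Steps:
l(M) = -4 + M² + 6*M
(l(4 - 1*(-1))*X)*44 = ((-4 + (4 - 1*(-1))² + 6*(4 - 1*(-1)))*(-44))*44 = ((-4 + (4 + 1)² + 6*(4 + 1))*(-44))*44 = ((-4 + 5² + 6*5)*(-44))*44 = ((-4 + 25 + 30)*(-44))*44 = (51*(-44))*44 = -2244*44 = -98736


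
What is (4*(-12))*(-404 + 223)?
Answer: 8688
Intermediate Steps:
(4*(-12))*(-404 + 223) = -48*(-181) = 8688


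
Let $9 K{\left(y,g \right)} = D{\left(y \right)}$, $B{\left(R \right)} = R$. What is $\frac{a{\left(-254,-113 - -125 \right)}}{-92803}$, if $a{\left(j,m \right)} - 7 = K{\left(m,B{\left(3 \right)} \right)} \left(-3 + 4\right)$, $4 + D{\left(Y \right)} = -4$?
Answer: $- \frac{55}{835227} \approx -6.585 \cdot 10^{-5}$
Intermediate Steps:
$D{\left(Y \right)} = -8$ ($D{\left(Y \right)} = -4 - 4 = -8$)
$K{\left(y,g \right)} = - \frac{8}{9}$ ($K{\left(y,g \right)} = \frac{1}{9} \left(-8\right) = - \frac{8}{9}$)
$a{\left(j,m \right)} = \frac{55}{9}$ ($a{\left(j,m \right)} = 7 - \frac{8 \left(-3 + 4\right)}{9} = 7 - \frac{8}{9} = \frac{55}{9}$)
$\frac{a{\left(-254,-113 - -125 \right)}}{-92803} = \frac{55}{9 \left(-92803\right)} = \frac{55}{9} \left(- \frac{1}{92803}\right) = - \frac{55}{835227}$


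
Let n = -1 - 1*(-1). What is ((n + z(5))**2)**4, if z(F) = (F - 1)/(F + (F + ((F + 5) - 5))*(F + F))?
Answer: 65536/14774554437890625 ≈ 4.4357e-12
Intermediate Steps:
z(F) = (-1 + F)/(F + 4*F**2) (z(F) = (-1 + F)/(F + (F + ((5 + F) - 5))*(2*F)) = (-1 + F)/(F + (F + F)*(2*F)) = (-1 + F)/(F + (2*F)*(2*F)) = (-1 + F)/(F + 4*F**2))
n = 0 (n = -1 + 1 = 0)
((n + z(5))**2)**4 = ((0 + (-1 + 5)/(5*(1 + 4*5)))**2)**4 = ((0 + (1/5)*4/(1 + 20))**2)**4 = ((0 + (1/5)*4/21)**2)**4 = ((0 + (1/5)*(1/21)*4)**2)**4 = ((0 + 4/105)**2)**4 = ((4/105)**2)**4 = (16/11025)**4 = 65536/14774554437890625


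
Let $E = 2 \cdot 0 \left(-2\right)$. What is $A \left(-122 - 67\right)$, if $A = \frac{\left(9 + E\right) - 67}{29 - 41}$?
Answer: $- \frac{1827}{2} \approx -913.5$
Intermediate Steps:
$E = 0$ ($E = 0 \left(-2\right) = 0$)
$A = \frac{29}{6}$ ($A = \frac{\left(9 + 0\right) - 67}{29 - 41} = \frac{9 - 67}{-12} = \left(-58\right) \left(- \frac{1}{12}\right) = \frac{29}{6} \approx 4.8333$)
$A \left(-122 - 67\right) = \frac{29 \left(-122 - 67\right)}{6} = \frac{29}{6} \left(-189\right) = - \frac{1827}{2}$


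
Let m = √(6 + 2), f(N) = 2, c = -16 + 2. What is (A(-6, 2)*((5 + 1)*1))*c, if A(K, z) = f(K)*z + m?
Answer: -336 - 168*√2 ≈ -573.59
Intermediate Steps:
c = -14
m = 2*√2 (m = √8 = 2*√2 ≈ 2.8284)
A(K, z) = 2*z + 2*√2
(A(-6, 2)*((5 + 1)*1))*c = ((2*2 + 2*√2)*((5 + 1)*1))*(-14) = ((4 + 2*√2)*(6*1))*(-14) = ((4 + 2*√2)*6)*(-14) = (24 + 12*√2)*(-14) = -336 - 168*√2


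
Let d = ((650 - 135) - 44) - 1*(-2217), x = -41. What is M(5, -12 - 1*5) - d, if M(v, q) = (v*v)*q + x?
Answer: -3154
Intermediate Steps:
M(v, q) = -41 + q*v² (M(v, q) = (v*v)*q - 41 = v²*q - 41 = q*v² - 41 = -41 + q*v²)
d = 2688 (d = (515 - 44) + 2217 = 471 + 2217 = 2688)
M(5, -12 - 1*5) - d = (-41 + (-12 - 1*5)*5²) - 1*2688 = (-41 + (-12 - 5)*25) - 2688 = (-41 - 17*25) - 2688 = (-41 - 425) - 2688 = -466 - 2688 = -3154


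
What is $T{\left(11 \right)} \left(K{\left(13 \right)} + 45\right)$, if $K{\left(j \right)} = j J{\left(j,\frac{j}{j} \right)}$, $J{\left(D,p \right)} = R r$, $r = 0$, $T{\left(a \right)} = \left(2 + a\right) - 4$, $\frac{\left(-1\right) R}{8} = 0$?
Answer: $405$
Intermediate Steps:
$R = 0$ ($R = \left(-8\right) 0 = 0$)
$T{\left(a \right)} = -2 + a$
$J{\left(D,p \right)} = 0$ ($J{\left(D,p \right)} = 0 \cdot 0 = 0$)
$K{\left(j \right)} = 0$ ($K{\left(j \right)} = j 0 = 0$)
$T{\left(11 \right)} \left(K{\left(13 \right)} + 45\right) = \left(-2 + 11\right) \left(0 + 45\right) = 9 \cdot 45 = 405$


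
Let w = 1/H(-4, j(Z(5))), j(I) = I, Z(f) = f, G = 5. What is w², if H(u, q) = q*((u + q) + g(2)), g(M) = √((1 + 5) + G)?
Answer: 3/625 - √11/1250 ≈ 0.0021467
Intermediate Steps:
g(M) = √11 (g(M) = √((1 + 5) + 5) = √(6 + 5) = √11)
H(u, q) = q*(q + u + √11) (H(u, q) = q*((u + q) + √11) = q*((q + u) + √11) = q*(q + u + √11))
w = 1/(5 + 5*√11) (w = 1/(5*(5 - 4 + √11)) = 1/(5*(1 + √11)) = 1/(5 + 5*√11) ≈ 0.046332)
w² = (-1/50 + √11/50)²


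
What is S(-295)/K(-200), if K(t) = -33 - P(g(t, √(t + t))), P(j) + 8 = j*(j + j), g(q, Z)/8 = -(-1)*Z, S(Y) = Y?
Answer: -59/10235 ≈ -0.0057645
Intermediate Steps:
g(q, Z) = 8*Z (g(q, Z) = 8*(-(-1)*Z) = 8*Z)
P(j) = -8 + 2*j² (P(j) = -8 + j*(j + j) = -8 + j*(2*j) = -8 + 2*j²)
K(t) = -25 - 256*t (K(t) = -33 - (-8 + 2*(8*√(t + t))²) = -33 - (-8 + 2*(8*√(2*t))²) = -33 - (-8 + 2*(8*(√2*√t))²) = -33 - (-8 + 2*(8*√2*√t)²) = -33 - (-8 + 2*(128*t)) = -33 - (-8 + 256*t) = -33 + (8 - 256*t) = -25 - 256*t)
S(-295)/K(-200) = -295/(-25 - 256*(-200)) = -295/(-25 + 51200) = -295/51175 = -295*1/51175 = -59/10235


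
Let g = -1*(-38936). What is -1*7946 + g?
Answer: 30990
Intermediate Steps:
g = 38936
-1*7946 + g = -1*7946 + 38936 = -7946 + 38936 = 30990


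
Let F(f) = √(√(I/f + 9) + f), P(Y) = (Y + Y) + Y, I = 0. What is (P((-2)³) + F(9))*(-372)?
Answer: 8928 - 744*√3 ≈ 7639.4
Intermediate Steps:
P(Y) = 3*Y (P(Y) = 2*Y + Y = 3*Y)
F(f) = √(3 + f) (F(f) = √(√(0/f + 9) + f) = √(√(0 + 9) + f) = √(√9 + f) = √(3 + f))
(P((-2)³) + F(9))*(-372) = (3*(-2)³ + √(3 + 9))*(-372) = (3*(-8) + √12)*(-372) = (-24 + 2*√3)*(-372) = 8928 - 744*√3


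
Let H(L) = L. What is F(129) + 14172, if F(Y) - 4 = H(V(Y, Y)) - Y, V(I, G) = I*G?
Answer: 30688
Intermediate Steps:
V(I, G) = G*I
F(Y) = 4 + Y² - Y (F(Y) = 4 + (Y*Y - Y) = 4 + (Y² - Y) = 4 + Y² - Y)
F(129) + 14172 = (4 + 129² - 1*129) + 14172 = (4 + 16641 - 129) + 14172 = 16516 + 14172 = 30688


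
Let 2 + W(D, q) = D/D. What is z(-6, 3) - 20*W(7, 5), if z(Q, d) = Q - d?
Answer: 11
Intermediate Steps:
W(D, q) = -1 (W(D, q) = -2 + D/D = -2 + 1 = -1)
z(-6, 3) - 20*W(7, 5) = (-6 - 1*3) - 20*(-1) = (-6 - 3) + 20 = -9 + 20 = 11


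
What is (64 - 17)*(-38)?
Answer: -1786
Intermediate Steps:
(64 - 17)*(-38) = 47*(-38) = -1786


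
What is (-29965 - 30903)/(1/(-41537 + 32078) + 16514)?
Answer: -575750412/156205925 ≈ -3.6858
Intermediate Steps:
(-29965 - 30903)/(1/(-41537 + 32078) + 16514) = -60868/(1/(-9459) + 16514) = -60868/(-1/9459 + 16514) = -60868/156205925/9459 = -60868*9459/156205925 = -575750412/156205925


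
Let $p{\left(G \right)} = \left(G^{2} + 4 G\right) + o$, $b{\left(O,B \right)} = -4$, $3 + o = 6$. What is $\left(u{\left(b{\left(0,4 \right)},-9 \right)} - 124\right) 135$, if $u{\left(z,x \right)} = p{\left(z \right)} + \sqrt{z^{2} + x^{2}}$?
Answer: $-16335 + 135 \sqrt{97} \approx -15005.0$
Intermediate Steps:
$o = 3$ ($o = -3 + 6 = 3$)
$p{\left(G \right)} = 3 + G^{2} + 4 G$ ($p{\left(G \right)} = \left(G^{2} + 4 G\right) + 3 = 3 + G^{2} + 4 G$)
$u{\left(z,x \right)} = 3 + z^{2} + \sqrt{x^{2} + z^{2}} + 4 z$ ($u{\left(z,x \right)} = \left(3 + z^{2} + 4 z\right) + \sqrt{z^{2} + x^{2}} = \left(3 + z^{2} + 4 z\right) + \sqrt{x^{2} + z^{2}} = 3 + z^{2} + \sqrt{x^{2} + z^{2}} + 4 z$)
$\left(u{\left(b{\left(0,4 \right)},-9 \right)} - 124\right) 135 = \left(\left(3 + \left(-4\right)^{2} + \sqrt{\left(-9\right)^{2} + \left(-4\right)^{2}} + 4 \left(-4\right)\right) - 124\right) 135 = \left(\left(3 + 16 + \sqrt{81 + 16} - 16\right) - 124\right) 135 = \left(\left(3 + 16 + \sqrt{97} - 16\right) - 124\right) 135 = \left(\left(3 + \sqrt{97}\right) - 124\right) 135 = \left(-121 + \sqrt{97}\right) 135 = -16335 + 135 \sqrt{97}$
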